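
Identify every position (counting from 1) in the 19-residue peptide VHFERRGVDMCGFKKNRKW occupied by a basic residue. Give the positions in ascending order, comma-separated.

Matching residues: H2, R5, R6, K14, K15, R17, K18.

2, 5, 6, 14, 15, 17, 18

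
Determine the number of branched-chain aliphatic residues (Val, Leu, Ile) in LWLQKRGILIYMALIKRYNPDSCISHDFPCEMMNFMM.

8

Matching residues: L1, L3, I8, L9, I10, L14, I15, I24.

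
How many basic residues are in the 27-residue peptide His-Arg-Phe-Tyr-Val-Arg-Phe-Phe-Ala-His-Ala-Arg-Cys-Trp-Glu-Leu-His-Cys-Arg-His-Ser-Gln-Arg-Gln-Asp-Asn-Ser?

Lysine (K), arginine (R), and histidine (H) have basic, nitrogen-containing side chains.
Matching residues: His1, Arg2, Arg6, His10, Arg12, His17, Arg19, His20, Arg23.

9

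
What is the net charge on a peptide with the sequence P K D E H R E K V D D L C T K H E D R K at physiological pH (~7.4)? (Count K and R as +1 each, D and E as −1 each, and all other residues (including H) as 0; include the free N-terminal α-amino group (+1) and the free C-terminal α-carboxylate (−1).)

Positive (K, R): K2, R6, K8, K15, R19, K20 → +6.
Negative (D, E): D3, E4, E7, D10, D11, E17, D18 → −7.
The N-terminus (+1) and C-terminus (−1) cancel.
Net charge = (+6) + (−7) = −1.

-1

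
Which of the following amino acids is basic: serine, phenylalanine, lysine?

lysine

Lysine (K), arginine (R), and histidine (H) have basic, nitrogen-containing side chains.
Of the listed options, only lysine belongs to this group.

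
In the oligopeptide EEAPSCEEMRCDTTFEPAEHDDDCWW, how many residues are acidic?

10

The acidic residues are Asp (D) and Glu (E), whose side chains end in a carboxylate group.
Matching residues: E1, E2, E7, E8, D12, E16, E19, D21, D22, D23.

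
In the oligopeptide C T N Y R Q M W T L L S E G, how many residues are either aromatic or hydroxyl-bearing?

Aromatic: F, W, Y. Hydroxyl-bearing: S, T, Y.
Aromatic residues here: Y4, W8 (2).
Hydroxyl-bearing residues here: T2, Y4, T9, S12 (4).
Y is in both groups, so the 1 Y residue must not be double-counted.
Total = 2 + 4 − 1 = 5.

5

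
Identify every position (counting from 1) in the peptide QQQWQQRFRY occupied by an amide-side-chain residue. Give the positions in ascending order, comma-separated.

1, 2, 3, 5, 6

Only N (asparagine) and Q (glutamine) carry a side-chain carboxamide.
Matching residues: Q1, Q2, Q3, Q5, Q6.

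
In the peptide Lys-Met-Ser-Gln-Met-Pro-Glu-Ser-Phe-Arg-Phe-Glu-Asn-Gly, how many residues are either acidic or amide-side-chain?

Acidic: D, E. Amide-side-chain: N, Q.
Acidic residues here: Glu7, Glu12 (2).
Amide-side-chain residues here: Gln4, Asn13 (2).
The two groups share no amino acid, so total = 2 + 2 = 4.

4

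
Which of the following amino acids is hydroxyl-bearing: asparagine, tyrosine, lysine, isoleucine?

tyrosine

Serine (S), threonine (T), and tyrosine (Y) each carry a hydroxyl group on the side chain.
Of the listed options, only tyrosine belongs to this group.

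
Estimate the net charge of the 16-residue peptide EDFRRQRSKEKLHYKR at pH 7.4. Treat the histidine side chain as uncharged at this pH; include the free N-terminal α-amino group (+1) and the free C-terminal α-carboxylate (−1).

+4

At pH ~7.4 the Lys and Arg side chains are protonated (+1), the Asp and Glu side chains are deprotonated (−1), and with His taken as neutral all other side chains carry no charge.
Positive (K, R): R4, R5, R7, K9, K11, K15, R16 → +7.
Negative (D, E): E1, D2, E10 → −3.
The N-terminus (+1) and C-terminus (−1) cancel.
Net charge = (+7) + (−3) = +4.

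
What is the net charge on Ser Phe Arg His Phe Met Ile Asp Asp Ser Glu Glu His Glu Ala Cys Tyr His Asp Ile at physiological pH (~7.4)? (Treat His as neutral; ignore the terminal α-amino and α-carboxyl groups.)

-5

At pH ~7.4 the Lys and Arg side chains are protonated (+1), the Asp and Glu side chains are deprotonated (−1), and with His taken as neutral all other side chains carry no charge.
Positive (K, R): Arg3 → +1.
Negative (D, E): Asp8, Asp9, Glu11, Glu12, Glu14, Asp19 → −6.
Net charge = (+1) + (−6) = −5.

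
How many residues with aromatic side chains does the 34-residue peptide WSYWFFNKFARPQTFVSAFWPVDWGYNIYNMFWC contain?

The aromatic amino acids are Phe (F, benzyl), Trp (W, indole), and Tyr (Y, phenol).
Matching residues: W1, Y3, W4, F5, F6, F9, F15, F19, W20, W24, Y26, Y29, F32, W33.

14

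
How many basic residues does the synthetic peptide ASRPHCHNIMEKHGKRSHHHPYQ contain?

10

The basic amino acids are Lys (K), Arg (R), and His (H).
Matching residues: R3, H5, H7, K12, H13, K15, R16, H18, H19, H20.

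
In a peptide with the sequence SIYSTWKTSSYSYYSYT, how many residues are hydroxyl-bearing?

Serine (S), threonine (T), and tyrosine (Y) each carry a hydroxyl group on the side chain.
Matching residues: S1, Y3, S4, T5, T8, S9, S10, Y11, S12, Y13, Y14, S15, Y16, T17.

14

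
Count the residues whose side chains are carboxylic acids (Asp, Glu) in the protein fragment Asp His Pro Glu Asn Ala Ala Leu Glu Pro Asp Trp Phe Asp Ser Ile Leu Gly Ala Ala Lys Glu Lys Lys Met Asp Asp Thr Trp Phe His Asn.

8

Matching residues: Asp1, Glu4, Glu9, Asp11, Asp14, Glu22, Asp26, Asp27.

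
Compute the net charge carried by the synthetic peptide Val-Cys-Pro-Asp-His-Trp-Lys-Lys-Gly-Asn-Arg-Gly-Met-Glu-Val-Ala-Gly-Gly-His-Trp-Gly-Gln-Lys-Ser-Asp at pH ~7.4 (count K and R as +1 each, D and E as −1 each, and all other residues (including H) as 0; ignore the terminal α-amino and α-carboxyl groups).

Positive (K, R): Lys7, Lys8, Arg11, Lys23 → +4.
Negative (D, E): Asp4, Glu14, Asp25 → −3.
Net charge = (+4) + (−3) = +1.

+1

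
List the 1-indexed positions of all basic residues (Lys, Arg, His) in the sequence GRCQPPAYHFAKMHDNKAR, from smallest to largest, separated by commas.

2, 9, 12, 14, 17, 19

Matching residues: R2, H9, K12, H14, K17, R19.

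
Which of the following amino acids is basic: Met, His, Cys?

His

K, R, and H are the three residues with basic side chains (ε-amine, guanidinium, and imidazole respectively).
Of the listed options, only His belongs to this group.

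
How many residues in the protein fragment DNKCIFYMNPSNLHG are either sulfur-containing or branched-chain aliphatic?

Sulfur-containing: C, M. Branched-chain aliphatic: I, L, V.
Sulfur-containing residues here: C4, M8 (2).
Branched-chain aliphatic residues here: I5, L13 (2).
The two groups share no amino acid, so total = 2 + 2 = 4.

4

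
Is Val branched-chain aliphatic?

Yes

The BCAAs are Val, Leu, and Ile — aliphatic side chains with a branch point.
Valine is in this group.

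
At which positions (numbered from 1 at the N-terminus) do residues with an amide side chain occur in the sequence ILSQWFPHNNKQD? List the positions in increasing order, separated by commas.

4, 9, 10, 12

Asparagine (N) and glutamine (Q) have uncharged amide side chains.
Matching residues: Q4, N9, N10, Q12.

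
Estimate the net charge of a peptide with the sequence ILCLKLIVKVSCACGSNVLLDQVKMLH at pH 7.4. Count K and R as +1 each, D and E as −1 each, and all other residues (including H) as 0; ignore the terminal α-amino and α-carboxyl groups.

+2

Positive (K, R): K5, K9, K24 → +3.
Negative (D, E): D21 → −1.
Net charge = (+3) + (−1) = +2.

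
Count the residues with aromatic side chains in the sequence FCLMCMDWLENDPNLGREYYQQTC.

4

Phenylalanine (F), tryptophan (W), and tyrosine (Y) have aromatic ring side chains.
Matching residues: F1, W8, Y19, Y20.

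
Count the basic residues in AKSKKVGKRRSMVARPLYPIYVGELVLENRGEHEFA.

9

Lysine (K), arginine (R), and histidine (H) have basic, nitrogen-containing side chains.
Matching residues: K2, K4, K5, K8, R9, R10, R15, R30, H33.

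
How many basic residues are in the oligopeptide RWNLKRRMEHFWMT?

5

The basic amino acids are Lys (K), Arg (R), and His (H).
Matching residues: R1, K5, R6, R7, H10.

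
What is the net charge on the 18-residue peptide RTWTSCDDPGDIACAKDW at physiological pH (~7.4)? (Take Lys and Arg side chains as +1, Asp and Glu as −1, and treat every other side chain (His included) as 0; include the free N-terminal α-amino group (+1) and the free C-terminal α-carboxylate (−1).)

Positive (K, R): R1, K16 → +2.
Negative (D, E): D7, D8, D11, D17 → −4.
The N-terminus (+1) and C-terminus (−1) cancel.
Net charge = (+2) + (−4) = −2.

-2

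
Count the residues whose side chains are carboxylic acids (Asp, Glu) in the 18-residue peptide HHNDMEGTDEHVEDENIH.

7

Matching residues: D4, E6, D9, E10, E13, D14, E15.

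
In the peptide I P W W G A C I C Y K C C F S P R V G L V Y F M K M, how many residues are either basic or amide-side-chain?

Basic: H, K, R. Amide-side-chain: N, Q.
Basic residues here: K11, R17, K25 (3).
Amide-side-chain residues here: none (0).
The two groups share no amino acid, so total = 3 + 0 = 3.

3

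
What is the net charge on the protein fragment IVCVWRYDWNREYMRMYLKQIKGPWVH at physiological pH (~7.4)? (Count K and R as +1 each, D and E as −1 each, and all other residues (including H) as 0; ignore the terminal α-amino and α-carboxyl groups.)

Positive (K, R): R6, R11, R15, K19, K22 → +5.
Negative (D, E): D8, E12 → −2.
Net charge = (+5) + (−2) = +3.

+3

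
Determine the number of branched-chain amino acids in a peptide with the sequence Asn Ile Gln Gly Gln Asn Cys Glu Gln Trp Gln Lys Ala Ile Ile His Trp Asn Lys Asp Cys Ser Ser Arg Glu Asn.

3

V, L, and I make up the branched-chain aliphatic group.
Matching residues: Ile2, Ile14, Ile15.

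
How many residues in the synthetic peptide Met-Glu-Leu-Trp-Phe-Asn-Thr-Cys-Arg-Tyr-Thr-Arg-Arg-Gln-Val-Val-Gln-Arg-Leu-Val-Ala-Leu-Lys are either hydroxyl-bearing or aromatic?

Hydroxyl-bearing: S, T, Y. Aromatic: F, W, Y.
Hydroxyl-bearing residues here: Thr7, Tyr10, Thr11 (3).
Aromatic residues here: Trp4, Phe5, Tyr10 (3).
Y is in both groups, so the 1 Y residue must not be double-counted.
Total = 3 + 3 − 1 = 5.

5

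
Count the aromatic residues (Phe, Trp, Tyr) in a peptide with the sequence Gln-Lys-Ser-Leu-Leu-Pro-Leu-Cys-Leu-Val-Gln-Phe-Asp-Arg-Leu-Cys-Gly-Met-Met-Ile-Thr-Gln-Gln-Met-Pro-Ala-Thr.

Matching residues: Phe12.

1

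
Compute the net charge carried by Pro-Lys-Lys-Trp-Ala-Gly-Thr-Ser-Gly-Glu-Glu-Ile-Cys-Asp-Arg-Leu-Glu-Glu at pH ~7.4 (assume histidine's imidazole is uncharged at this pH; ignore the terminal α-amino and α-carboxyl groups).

-2

The side chains ionized at physiological pH are Lys/Arg (+1) and Asp/Glu (−1); with His treated as neutral, nothing else contributes.
Positive (K, R): Lys2, Lys3, Arg15 → +3.
Negative (D, E): Glu10, Glu11, Asp14, Glu17, Glu18 → −5.
Net charge = (+3) + (−5) = −2.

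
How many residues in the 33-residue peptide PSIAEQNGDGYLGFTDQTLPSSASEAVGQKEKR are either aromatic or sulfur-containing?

Aromatic: F, W, Y. Sulfur-containing: C, M.
Aromatic residues here: Y11, F14 (2).
Sulfur-containing residues here: none (0).
The two groups share no amino acid, so total = 2 + 0 = 2.

2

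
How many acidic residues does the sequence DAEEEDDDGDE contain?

Only D (aspartate) and E (glutamate) carry a side-chain carboxylic acid.
Matching residues: D1, E3, E4, E5, D6, D7, D8, D10, E11.

9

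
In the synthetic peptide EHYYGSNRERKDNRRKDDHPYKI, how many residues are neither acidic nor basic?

Acidic: D, E. Basic: K, R, H. All other residues are neither.
Matching residues: Y3, Y4, G5, S6, N7, N13, P20, Y21, I23.

9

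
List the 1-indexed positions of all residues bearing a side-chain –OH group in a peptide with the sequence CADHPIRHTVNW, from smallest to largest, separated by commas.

The –OH-bearing residues are Ser, Thr (aliphatic alcohols), and Tyr (phenol).
Matching residues: T9.

9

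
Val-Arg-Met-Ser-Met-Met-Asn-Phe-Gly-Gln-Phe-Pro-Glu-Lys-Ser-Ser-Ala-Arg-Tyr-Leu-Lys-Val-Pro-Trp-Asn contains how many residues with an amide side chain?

3

The amide-side-chain residues are Asn (N) and Gln (Q).
Matching residues: Asn7, Gln10, Asn25.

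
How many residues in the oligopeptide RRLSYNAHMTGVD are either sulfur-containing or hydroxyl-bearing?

Sulfur-containing: C, M. Hydroxyl-bearing: S, T, Y.
Sulfur-containing residues here: M9 (1).
Hydroxyl-bearing residues here: S4, Y5, T10 (3).
The two groups share no amino acid, so total = 1 + 3 = 4.

4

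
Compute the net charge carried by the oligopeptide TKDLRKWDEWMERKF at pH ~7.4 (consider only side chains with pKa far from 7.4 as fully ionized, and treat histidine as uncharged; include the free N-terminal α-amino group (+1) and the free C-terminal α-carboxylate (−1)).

+1

Near pH 7.4, K and R contribute +1 each, D and E contribute −1 each, and every other side chain (His included, as stated) is uncharged.
Positive (K, R): K2, R5, K6, R13, K14 → +5.
Negative (D, E): D3, D8, E9, E12 → −4.
The N-terminus (+1) and C-terminus (−1) cancel.
Net charge = (+5) + (−4) = +1.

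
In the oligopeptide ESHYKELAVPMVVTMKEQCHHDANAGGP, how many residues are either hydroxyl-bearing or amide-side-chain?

5

Hydroxyl-bearing: S, T, Y. Amide-side-chain: N, Q.
Hydroxyl-bearing residues here: S2, Y4, T14 (3).
Amide-side-chain residues here: Q18, N24 (2).
The two groups share no amino acid, so total = 3 + 2 = 5.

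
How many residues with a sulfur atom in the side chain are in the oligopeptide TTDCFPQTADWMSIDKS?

2

Cysteine (C, thiol) and methionine (M, thioether) are the two sulfur-containing amino acids.
Matching residues: C4, M12.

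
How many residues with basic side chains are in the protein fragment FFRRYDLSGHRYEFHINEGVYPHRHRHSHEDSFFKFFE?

K, R, and H are the three residues with basic side chains (ε-amine, guanidinium, and imidazole respectively).
Matching residues: R3, R4, H10, R11, H15, H23, R24, H25, R26, H27, H29, K35.

12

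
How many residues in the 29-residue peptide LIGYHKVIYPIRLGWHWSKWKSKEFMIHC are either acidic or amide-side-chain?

Acidic: D, E. Amide-side-chain: N, Q.
Acidic residues here: E24 (1).
Amide-side-chain residues here: none (0).
The two groups share no amino acid, so total = 1 + 0 = 1.

1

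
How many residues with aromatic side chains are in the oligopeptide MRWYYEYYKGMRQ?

5

F, W, and Y each carry an aromatic ring on the side chain.
Matching residues: W3, Y4, Y5, Y7, Y8.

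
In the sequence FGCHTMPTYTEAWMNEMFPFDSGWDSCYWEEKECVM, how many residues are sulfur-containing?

7

Only Cys (C) and Met (M) have a sulfur atom in the side chain.
Matching residues: C3, M6, M14, M17, C27, C34, M36.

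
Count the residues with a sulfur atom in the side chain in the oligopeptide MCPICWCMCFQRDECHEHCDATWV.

Cysteine (C, thiol) and methionine (M, thioether) are the two sulfur-containing amino acids.
Matching residues: M1, C2, C5, C7, M8, C9, C15, C19.

8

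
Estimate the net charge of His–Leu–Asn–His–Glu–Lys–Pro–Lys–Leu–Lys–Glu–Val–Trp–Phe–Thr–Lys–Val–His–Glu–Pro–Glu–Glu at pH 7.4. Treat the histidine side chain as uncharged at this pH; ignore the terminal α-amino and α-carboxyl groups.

-1

Near pH 7.4, K and R contribute +1 each, D and E contribute −1 each, and every other side chain (His included, as stated) is uncharged.
Positive (K, R): Lys6, Lys8, Lys10, Lys16 → +4.
Negative (D, E): Glu5, Glu11, Glu19, Glu21, Glu22 → −5.
Net charge = (+4) + (−5) = −1.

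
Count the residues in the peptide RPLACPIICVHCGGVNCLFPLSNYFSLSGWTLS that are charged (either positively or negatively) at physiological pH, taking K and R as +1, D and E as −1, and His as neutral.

Charged side chains at pH ~7.4: K, R (positive); D, E (negative).
Matching residues: R1.

1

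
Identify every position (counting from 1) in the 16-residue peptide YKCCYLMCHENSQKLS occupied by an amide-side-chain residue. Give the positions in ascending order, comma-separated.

11, 13

Asparagine (N) and glutamine (Q) have uncharged amide side chains.
Matching residues: N11, Q13.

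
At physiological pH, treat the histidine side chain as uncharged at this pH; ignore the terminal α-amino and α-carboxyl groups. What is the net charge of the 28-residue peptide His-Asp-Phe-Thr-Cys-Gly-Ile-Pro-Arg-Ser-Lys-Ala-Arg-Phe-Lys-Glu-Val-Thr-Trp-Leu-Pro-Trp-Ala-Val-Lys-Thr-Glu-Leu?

+2

Near pH 7.4, K and R contribute +1 each, D and E contribute −1 each, and every other side chain (His included, as stated) is uncharged.
Positive (K, R): Arg9, Lys11, Arg13, Lys15, Lys25 → +5.
Negative (D, E): Asp2, Glu16, Glu27 → −3.
Net charge = (+5) + (−3) = +2.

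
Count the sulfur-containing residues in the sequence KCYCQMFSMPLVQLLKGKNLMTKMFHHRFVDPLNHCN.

7

Cysteine (C, thiol) and methionine (M, thioether) are the two sulfur-containing amino acids.
Matching residues: C2, C4, M6, M9, M21, M24, C36.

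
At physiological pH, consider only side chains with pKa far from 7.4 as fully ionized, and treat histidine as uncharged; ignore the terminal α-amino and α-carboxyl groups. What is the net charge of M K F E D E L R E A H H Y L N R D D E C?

Near pH 7.4, K and R contribute +1 each, D and E contribute −1 each, and every other side chain (His included, as stated) is uncharged.
Positive (K, R): K2, R8, R16 → +3.
Negative (D, E): E4, D5, E6, E9, D17, D18, E19 → −7.
Net charge = (+3) + (−7) = −4.

-4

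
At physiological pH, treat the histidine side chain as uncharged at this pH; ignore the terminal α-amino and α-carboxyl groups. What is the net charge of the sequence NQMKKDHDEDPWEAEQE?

At pH ~7.4 the Lys and Arg side chains are protonated (+1), the Asp and Glu side chains are deprotonated (−1), and with His taken as neutral all other side chains carry no charge.
Positive (K, R): K4, K5 → +2.
Negative (D, E): D6, D8, E9, D10, E13, E15, E17 → −7.
Net charge = (+2) + (−7) = −5.

-5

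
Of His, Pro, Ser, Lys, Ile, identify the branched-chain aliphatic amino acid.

Ile

Valine (V), leucine (L), and isoleucine (I) are the branched-chain amino acids.
Of the listed options, only Ile belongs to this group.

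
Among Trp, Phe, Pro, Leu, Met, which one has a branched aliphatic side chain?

Leu

V, L, and I make up the branched-chain aliphatic group.
Of the listed options, only Leu belongs to this group.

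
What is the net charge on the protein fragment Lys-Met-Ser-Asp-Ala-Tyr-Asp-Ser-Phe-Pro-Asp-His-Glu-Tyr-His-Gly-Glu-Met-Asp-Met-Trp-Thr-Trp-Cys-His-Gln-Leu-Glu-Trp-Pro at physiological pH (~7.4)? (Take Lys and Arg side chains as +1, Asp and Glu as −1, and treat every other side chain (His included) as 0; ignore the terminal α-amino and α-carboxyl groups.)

-6

Positive (K, R): Lys1 → +1.
Negative (D, E): Asp4, Asp7, Asp11, Glu13, Glu17, Asp19, Glu28 → −7.
Net charge = (+1) + (−7) = −6.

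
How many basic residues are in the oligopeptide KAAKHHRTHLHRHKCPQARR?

K, R, and H are the three residues with basic side chains (ε-amine, guanidinium, and imidazole respectively).
Matching residues: K1, K4, H5, H6, R7, H9, H11, R12, H13, K14, R19, R20.

12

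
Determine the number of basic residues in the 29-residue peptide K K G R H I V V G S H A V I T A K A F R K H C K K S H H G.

13

The basic amino acids are Lys (K), Arg (R), and His (H).
Matching residues: K1, K2, R4, H5, H11, K17, R20, K21, H22, K24, K25, H27, H28.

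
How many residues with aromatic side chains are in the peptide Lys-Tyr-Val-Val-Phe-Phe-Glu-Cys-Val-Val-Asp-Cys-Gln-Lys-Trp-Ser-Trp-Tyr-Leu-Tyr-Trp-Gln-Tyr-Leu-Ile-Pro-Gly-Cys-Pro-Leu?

F, W, and Y each carry an aromatic ring on the side chain.
Matching residues: Tyr2, Phe5, Phe6, Trp15, Trp17, Tyr18, Tyr20, Trp21, Tyr23.

9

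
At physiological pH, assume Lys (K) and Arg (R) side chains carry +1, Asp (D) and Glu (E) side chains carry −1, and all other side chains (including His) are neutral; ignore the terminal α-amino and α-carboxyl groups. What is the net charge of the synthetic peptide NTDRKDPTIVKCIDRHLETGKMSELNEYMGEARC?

Positive (K, R): R4, K5, K11, R15, K21, R33 → +6.
Negative (D, E): D3, D6, D14, E18, E24, E27, E31 → −7.
Net charge = (+6) + (−7) = −1.

-1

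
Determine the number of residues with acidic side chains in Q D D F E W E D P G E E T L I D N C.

The acidic residues are Asp (D) and Glu (E), whose side chains end in a carboxylate group.
Matching residues: D2, D3, E5, E7, D8, E11, E12, D16.

8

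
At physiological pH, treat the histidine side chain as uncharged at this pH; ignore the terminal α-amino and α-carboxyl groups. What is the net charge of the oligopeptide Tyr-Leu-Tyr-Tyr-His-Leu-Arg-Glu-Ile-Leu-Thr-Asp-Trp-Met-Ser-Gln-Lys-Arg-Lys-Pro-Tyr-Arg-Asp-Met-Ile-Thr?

The side chains ionized at physiological pH are Lys/Arg (+1) and Asp/Glu (−1); with His treated as neutral, nothing else contributes.
Positive (K, R): Arg7, Lys17, Arg18, Lys19, Arg22 → +5.
Negative (D, E): Glu8, Asp12, Asp23 → −3.
Net charge = (+5) + (−3) = +2.

+2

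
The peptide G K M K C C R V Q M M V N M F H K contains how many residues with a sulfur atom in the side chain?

6

Only Cys (C) and Met (M) have a sulfur atom in the side chain.
Matching residues: M3, C5, C6, M10, M11, M14.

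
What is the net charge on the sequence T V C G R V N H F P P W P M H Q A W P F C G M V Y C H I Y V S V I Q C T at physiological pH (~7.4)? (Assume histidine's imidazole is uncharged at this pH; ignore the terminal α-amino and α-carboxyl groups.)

Near pH 7.4, K and R contribute +1 each, D and E contribute −1 each, and every other side chain (His included, as stated) is uncharged.
Positive (K, R): R5 → +1.
Negative (D, E): none → −0.
Net charge = (+1) + (−0) = +1.

+1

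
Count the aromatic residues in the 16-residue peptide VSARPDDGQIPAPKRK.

Phenylalanine (F), tryptophan (W), and tyrosine (Y) have aromatic ring side chains.
None of the 16 residues belong to this group.

0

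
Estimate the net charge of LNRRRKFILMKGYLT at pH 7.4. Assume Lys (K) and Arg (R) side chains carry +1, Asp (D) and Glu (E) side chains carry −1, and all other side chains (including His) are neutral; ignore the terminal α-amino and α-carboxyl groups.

Positive (K, R): R3, R4, R5, K6, K11 → +5.
Negative (D, E): none → −0.
Net charge = (+5) + (−0) = +5.

+5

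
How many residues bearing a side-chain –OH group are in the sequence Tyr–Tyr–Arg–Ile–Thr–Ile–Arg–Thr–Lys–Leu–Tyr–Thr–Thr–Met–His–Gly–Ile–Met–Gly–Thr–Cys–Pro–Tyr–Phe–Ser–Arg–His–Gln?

10

Serine (S), threonine (T), and tyrosine (Y) each carry a hydroxyl group on the side chain.
Matching residues: Tyr1, Tyr2, Thr5, Thr8, Tyr11, Thr12, Thr13, Thr20, Tyr23, Ser25.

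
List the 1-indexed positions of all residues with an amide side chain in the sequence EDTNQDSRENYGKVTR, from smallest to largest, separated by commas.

4, 5, 10

The amide-side-chain residues are Asn (N) and Gln (Q).
Matching residues: N4, Q5, N10.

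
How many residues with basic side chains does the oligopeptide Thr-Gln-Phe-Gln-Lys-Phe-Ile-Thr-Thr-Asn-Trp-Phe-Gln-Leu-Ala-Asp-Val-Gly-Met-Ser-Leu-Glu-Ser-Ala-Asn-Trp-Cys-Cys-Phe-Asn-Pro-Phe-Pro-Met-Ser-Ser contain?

Lysine (K), arginine (R), and histidine (H) have basic, nitrogen-containing side chains.
Matching residues: Lys5.

1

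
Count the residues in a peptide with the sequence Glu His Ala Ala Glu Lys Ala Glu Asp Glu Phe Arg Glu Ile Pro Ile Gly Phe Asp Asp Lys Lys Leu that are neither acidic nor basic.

10

Acidic: D, E. Basic: K, R, H. All other residues are neither.
Matching residues: Ala3, Ala4, Ala7, Phe11, Ile14, Pro15, Ile16, Gly17, Phe18, Leu23.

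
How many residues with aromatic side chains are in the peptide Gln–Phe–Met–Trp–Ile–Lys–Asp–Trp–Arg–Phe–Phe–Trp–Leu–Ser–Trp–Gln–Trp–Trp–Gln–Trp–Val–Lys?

F, W, and Y each carry an aromatic ring on the side chain.
Matching residues: Phe2, Trp4, Trp8, Phe10, Phe11, Trp12, Trp15, Trp17, Trp18, Trp20.

10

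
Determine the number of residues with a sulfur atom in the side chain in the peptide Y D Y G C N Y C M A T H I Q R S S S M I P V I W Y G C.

5

Cysteine (C, thiol) and methionine (M, thioether) are the two sulfur-containing amino acids.
Matching residues: C5, C8, M9, M19, C27.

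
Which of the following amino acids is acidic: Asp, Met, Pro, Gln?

Aspartate (D) and glutamate (E) have carboxylic-acid side chains and are the acidic amino acids.
Of the listed options, only Asp belongs to this group.

Asp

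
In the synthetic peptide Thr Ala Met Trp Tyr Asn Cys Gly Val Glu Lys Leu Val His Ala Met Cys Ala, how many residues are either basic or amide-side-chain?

Basic: H, K, R. Amide-side-chain: N, Q.
Basic residues here: Lys11, His14 (2).
Amide-side-chain residues here: Asn6 (1).
The two groups share no amino acid, so total = 2 + 1 = 3.

3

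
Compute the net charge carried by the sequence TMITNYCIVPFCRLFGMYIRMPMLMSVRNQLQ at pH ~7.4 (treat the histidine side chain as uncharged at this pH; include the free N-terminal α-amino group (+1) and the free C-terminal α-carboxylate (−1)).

The side chains ionized at physiological pH are Lys/Arg (+1) and Asp/Glu (−1); with His treated as neutral, nothing else contributes.
Positive (K, R): R13, R20, R28 → +3.
Negative (D, E): none → −0.
The N-terminus (+1) and C-terminus (−1) cancel.
Net charge = (+3) + (−0) = +3.

+3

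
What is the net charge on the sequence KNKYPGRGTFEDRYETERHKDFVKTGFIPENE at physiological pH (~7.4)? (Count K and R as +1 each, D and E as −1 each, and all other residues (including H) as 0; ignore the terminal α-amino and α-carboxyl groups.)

0

Positive (K, R): K1, K3, R7, R13, R18, K20, K24 → +7.
Negative (D, E): E11, D12, E15, E17, D21, E30, E32 → −7.
Net charge = (+7) + (−7) = 0.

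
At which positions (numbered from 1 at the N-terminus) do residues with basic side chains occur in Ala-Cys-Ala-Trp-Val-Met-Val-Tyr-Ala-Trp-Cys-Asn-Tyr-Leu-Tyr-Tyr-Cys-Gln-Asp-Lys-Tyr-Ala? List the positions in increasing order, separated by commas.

Lysine (K), arginine (R), and histidine (H) have basic, nitrogen-containing side chains.
Matching residues: Lys20.

20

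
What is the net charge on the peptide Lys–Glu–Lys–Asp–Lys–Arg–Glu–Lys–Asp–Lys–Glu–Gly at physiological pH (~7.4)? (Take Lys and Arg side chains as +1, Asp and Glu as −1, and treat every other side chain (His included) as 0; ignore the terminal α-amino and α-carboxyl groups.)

Positive (K, R): Lys1, Lys3, Lys5, Arg6, Lys8, Lys10 → +6.
Negative (D, E): Glu2, Asp4, Glu7, Asp9, Glu11 → −5.
Net charge = (+6) + (−5) = +1.

+1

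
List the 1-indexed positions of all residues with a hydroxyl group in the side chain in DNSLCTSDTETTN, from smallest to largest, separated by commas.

The –OH-bearing residues are Ser, Thr (aliphatic alcohols), and Tyr (phenol).
Matching residues: S3, T6, S7, T9, T11, T12.

3, 6, 7, 9, 11, 12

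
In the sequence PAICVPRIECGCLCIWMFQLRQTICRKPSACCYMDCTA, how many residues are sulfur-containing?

10

The sulfur-bearing residues are cysteine (–SH) and methionine (–S–CH₃).
Matching residues: C4, C10, C12, C14, M17, C25, C31, C32, M34, C36.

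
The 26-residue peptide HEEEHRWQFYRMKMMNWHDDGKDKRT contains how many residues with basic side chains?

K, R, and H are the three residues with basic side chains (ε-amine, guanidinium, and imidazole respectively).
Matching residues: H1, H5, R6, R11, K13, H18, K22, K24, R25.

9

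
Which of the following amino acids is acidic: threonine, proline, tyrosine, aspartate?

aspartate

Only D (aspartate) and E (glutamate) carry a side-chain carboxylic acid.
Of the listed options, only aspartate belongs to this group.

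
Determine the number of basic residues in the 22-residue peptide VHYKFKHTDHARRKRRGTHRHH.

14

Lysine (K), arginine (R), and histidine (H) have basic, nitrogen-containing side chains.
Matching residues: H2, K4, K6, H7, H10, R12, R13, K14, R15, R16, H19, R20, H21, H22.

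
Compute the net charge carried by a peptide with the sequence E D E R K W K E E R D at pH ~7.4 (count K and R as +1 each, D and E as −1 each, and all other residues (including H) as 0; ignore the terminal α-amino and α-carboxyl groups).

Positive (K, R): R4, K5, K7, R10 → +4.
Negative (D, E): E1, D2, E3, E8, E9, D11 → −6.
Net charge = (+4) + (−6) = −2.

-2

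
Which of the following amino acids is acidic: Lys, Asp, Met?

Asp

The acidic residues are Asp (D) and Glu (E), whose side chains end in a carboxylate group.
Of the listed options, only Asp belongs to this group.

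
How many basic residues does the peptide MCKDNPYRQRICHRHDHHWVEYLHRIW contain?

Lysine (K), arginine (R), and histidine (H) have basic, nitrogen-containing side chains.
Matching residues: K3, R8, R10, H13, R14, H15, H17, H18, H24, R25.

10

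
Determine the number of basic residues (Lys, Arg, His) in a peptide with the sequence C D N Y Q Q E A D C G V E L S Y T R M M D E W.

1

Matching residues: R18.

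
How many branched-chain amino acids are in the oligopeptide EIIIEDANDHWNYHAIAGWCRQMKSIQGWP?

5

V, L, and I make up the branched-chain aliphatic group.
Matching residues: I2, I3, I4, I16, I26.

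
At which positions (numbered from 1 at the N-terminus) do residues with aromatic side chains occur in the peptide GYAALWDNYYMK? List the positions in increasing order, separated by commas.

2, 6, 9, 10

F, W, and Y each carry an aromatic ring on the side chain.
Matching residues: Y2, W6, Y9, Y10.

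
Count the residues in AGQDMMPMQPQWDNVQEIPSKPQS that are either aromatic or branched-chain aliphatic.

3

Aromatic: F, W, Y. Branched-chain aliphatic: I, L, V.
Aromatic residues here: W12 (1).
Branched-chain aliphatic residues here: V15, I18 (2).
The two groups share no amino acid, so total = 1 + 2 = 3.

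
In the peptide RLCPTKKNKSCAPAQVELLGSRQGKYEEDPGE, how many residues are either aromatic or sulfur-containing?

3

Aromatic: F, W, Y. Sulfur-containing: C, M.
Aromatic residues here: Y26 (1).
Sulfur-containing residues here: C3, C11 (2).
The two groups share no amino acid, so total = 1 + 2 = 3.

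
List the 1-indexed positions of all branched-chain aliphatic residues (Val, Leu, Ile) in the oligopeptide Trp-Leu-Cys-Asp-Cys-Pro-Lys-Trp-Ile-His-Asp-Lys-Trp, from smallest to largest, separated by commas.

Matching residues: Leu2, Ile9.

2, 9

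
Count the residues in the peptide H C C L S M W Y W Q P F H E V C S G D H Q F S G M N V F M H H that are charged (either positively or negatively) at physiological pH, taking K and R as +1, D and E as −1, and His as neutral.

2

Charged side chains at pH ~7.4: K, R (positive); D, E (negative).
Matching residues: E14, D19.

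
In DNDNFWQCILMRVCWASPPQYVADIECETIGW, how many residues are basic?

K, R, and H are the three residues with basic side chains (ε-amine, guanidinium, and imidazole respectively).
Matching residues: R12.

1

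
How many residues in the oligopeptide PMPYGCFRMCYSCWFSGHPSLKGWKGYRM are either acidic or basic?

Acidic: D, E. Basic: H, K, R.
Acidic residues here: none (0).
Basic residues here: R8, H18, K22, K25, R28 (5).
The two groups share no amino acid, so total = 0 + 5 = 5.

5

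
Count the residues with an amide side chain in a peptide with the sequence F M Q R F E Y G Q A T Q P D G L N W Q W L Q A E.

6

The amide-side-chain residues are Asn (N) and Gln (Q).
Matching residues: Q3, Q9, Q12, N17, Q19, Q22.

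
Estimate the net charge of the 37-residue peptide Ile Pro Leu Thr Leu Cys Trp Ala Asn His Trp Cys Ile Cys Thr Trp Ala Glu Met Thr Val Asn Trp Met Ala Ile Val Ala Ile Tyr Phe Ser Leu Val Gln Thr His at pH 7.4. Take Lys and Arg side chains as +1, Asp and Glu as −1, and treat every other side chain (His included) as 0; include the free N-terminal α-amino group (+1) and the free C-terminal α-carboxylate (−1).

Positive (K, R): none → +0.
Negative (D, E): Glu18 → −1.
The N-terminus (+1) and C-terminus (−1) cancel.
Net charge = (+0) + (−1) = −1.

-1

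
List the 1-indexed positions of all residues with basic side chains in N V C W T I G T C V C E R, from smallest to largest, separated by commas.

K, R, and H are the three residues with basic side chains (ε-amine, guanidinium, and imidazole respectively).
Matching residues: R13.

13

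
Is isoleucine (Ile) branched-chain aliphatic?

Yes

V, L, and I make up the branched-chain aliphatic group.
Isoleucine is in this group.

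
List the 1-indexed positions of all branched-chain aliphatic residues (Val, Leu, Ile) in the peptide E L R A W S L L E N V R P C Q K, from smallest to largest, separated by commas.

2, 7, 8, 11

Matching residues: L2, L7, L8, V11.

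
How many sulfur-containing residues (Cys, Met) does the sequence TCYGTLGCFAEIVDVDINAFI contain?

Matching residues: C2, C8.

2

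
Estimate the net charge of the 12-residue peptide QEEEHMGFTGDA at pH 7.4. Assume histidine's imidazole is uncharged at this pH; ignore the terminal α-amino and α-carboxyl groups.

-4

At pH ~7.4 the Lys and Arg side chains are protonated (+1), the Asp and Glu side chains are deprotonated (−1), and with His taken as neutral all other side chains carry no charge.
Positive (K, R): none → +0.
Negative (D, E): E2, E3, E4, D11 → −4.
Net charge = (+0) + (−4) = −4.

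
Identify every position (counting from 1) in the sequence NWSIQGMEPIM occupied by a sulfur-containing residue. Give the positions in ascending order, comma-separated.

Matching residues: M7, M11.

7, 11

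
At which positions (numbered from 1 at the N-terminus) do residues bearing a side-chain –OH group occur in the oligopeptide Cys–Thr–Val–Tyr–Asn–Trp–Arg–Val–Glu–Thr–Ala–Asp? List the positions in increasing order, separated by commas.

2, 4, 10

Serine (S), threonine (T), and tyrosine (Y) each carry a hydroxyl group on the side chain.
Matching residues: Thr2, Tyr4, Thr10.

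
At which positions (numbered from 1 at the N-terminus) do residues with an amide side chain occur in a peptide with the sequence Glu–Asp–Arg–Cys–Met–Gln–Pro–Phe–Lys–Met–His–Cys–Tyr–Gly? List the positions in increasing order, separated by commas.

6

Asparagine (N) and glutamine (Q) have uncharged amide side chains.
Matching residues: Gln6.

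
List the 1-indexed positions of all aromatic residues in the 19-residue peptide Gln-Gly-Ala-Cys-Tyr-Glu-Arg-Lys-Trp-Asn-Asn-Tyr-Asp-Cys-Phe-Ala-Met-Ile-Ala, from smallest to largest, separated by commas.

Phenylalanine (F), tryptophan (W), and tyrosine (Y) have aromatic ring side chains.
Matching residues: Tyr5, Trp9, Tyr12, Phe15.

5, 9, 12, 15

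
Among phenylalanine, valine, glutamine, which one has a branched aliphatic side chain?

valine

The BCAAs are Val, Leu, and Ile — aliphatic side chains with a branch point.
Of the listed options, only valine belongs to this group.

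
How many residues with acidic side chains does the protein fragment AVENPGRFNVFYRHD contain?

2

Aspartate (D) and glutamate (E) have carboxylic-acid side chains and are the acidic amino acids.
Matching residues: E3, D15.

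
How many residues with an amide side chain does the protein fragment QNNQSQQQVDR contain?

Only N (asparagine) and Q (glutamine) carry a side-chain carboxamide.
Matching residues: Q1, N2, N3, Q4, Q6, Q7, Q8.

7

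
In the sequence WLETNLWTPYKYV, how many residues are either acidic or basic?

2

Acidic: D, E. Basic: H, K, R.
Acidic residues here: E3 (1).
Basic residues here: K11 (1).
The two groups share no amino acid, so total = 1 + 1 = 2.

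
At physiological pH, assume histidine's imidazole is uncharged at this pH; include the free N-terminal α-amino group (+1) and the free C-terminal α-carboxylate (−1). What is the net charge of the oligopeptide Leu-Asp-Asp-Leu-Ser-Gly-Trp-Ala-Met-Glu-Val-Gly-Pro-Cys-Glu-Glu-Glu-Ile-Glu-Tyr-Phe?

-7

The side chains ionized at physiological pH are Lys/Arg (+1) and Asp/Glu (−1); with His treated as neutral, nothing else contributes.
Positive (K, R): none → +0.
Negative (D, E): Asp2, Asp3, Glu10, Glu15, Glu16, Glu17, Glu19 → −7.
The N-terminus (+1) and C-terminus (−1) cancel.
Net charge = (+0) + (−7) = −7.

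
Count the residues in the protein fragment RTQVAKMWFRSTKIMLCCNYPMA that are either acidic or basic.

4

Acidic: D, E. Basic: H, K, R.
Acidic residues here: none (0).
Basic residues here: R1, K6, R10, K13 (4).
The two groups share no amino acid, so total = 0 + 4 = 4.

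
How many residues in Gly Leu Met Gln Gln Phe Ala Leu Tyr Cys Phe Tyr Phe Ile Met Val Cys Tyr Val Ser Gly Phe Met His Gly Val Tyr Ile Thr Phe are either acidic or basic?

1

Acidic: D, E. Basic: H, K, R.
Acidic residues here: none (0).
Basic residues here: His24 (1).
The two groups share no amino acid, so total = 0 + 1 = 1.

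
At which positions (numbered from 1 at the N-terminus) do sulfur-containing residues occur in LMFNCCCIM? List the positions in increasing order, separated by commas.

Only Cys (C) and Met (M) have a sulfur atom in the side chain.
Matching residues: M2, C5, C6, C7, M9.

2, 5, 6, 7, 9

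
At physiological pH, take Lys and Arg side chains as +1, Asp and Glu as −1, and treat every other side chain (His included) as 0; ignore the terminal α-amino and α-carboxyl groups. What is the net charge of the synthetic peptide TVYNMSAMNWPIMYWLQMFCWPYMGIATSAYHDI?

-1

Positive (K, R): none → +0.
Negative (D, E): D33 → −1.
Net charge = (+0) + (−1) = −1.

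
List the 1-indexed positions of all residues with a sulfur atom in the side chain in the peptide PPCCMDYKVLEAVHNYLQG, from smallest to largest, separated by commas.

The sulfur-bearing residues are cysteine (–SH) and methionine (–S–CH₃).
Matching residues: C3, C4, M5.

3, 4, 5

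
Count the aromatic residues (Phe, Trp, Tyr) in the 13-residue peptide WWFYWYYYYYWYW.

Matching residues: W1, W2, F3, Y4, W5, Y6, Y7, Y8, Y9, Y10, W11, Y12, W13.

13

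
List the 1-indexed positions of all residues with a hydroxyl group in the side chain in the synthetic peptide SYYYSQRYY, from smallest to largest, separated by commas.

S, T, and Y are the three residues with a side-chain hydroxyl.
Matching residues: S1, Y2, Y3, Y4, S5, Y8, Y9.

1, 2, 3, 4, 5, 8, 9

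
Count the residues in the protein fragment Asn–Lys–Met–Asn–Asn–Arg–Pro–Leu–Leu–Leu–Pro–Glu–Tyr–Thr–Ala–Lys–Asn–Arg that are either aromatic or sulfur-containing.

2

Aromatic: F, W, Y. Sulfur-containing: C, M.
Aromatic residues here: Tyr13 (1).
Sulfur-containing residues here: Met3 (1).
The two groups share no amino acid, so total = 1 + 1 = 2.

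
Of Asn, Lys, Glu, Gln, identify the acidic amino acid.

Glu

The acidic residues are Asp (D) and Glu (E), whose side chains end in a carboxylate group.
Of the listed options, only Glu belongs to this group.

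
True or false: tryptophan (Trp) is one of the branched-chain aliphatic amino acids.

False

The BCAAs are Val, Leu, and Ile — aliphatic side chains with a branch point.
Tryptophan is not in this group.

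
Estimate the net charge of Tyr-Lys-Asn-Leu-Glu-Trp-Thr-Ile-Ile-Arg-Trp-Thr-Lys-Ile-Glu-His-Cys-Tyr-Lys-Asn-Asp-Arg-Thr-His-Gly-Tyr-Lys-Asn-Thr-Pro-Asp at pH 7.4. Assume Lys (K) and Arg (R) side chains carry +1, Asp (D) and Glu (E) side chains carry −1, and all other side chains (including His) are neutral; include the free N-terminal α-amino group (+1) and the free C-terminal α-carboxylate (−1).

Positive (K, R): Lys2, Arg10, Lys13, Lys19, Arg22, Lys27 → +6.
Negative (D, E): Glu5, Glu15, Asp21, Asp31 → −4.
The N-terminus (+1) and C-terminus (−1) cancel.
Net charge = (+6) + (−4) = +2.

+2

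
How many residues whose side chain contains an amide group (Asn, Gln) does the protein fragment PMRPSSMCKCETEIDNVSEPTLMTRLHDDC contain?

1

Matching residues: N16.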